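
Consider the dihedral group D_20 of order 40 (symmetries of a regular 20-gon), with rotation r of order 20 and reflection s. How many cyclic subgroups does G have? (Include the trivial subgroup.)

Group the elements of G by the cyclic subgroup they generate; each cyclic subgroup of order d accounts for φ(d) elements.
Cyclic subgroups by order — order 1: 1; order 2: 21; order 4: 1; order 5: 1; order 10: 1; order 20: 1.
Total: 26.

26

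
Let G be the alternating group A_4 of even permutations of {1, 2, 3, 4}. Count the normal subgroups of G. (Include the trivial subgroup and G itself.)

3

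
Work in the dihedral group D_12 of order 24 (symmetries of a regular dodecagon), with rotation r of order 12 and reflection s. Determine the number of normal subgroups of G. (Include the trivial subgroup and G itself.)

G has 34 subgroups. Checking conjugation-invariance by order — order 1: 1/1 normal; order 2: 1/13 normal; order 3: 1/1 normal; order 4: 1/7 normal; order 6: 1/5 normal; order 8: 0/3 normal; order 12: 3/3 normal; order 24: 1/1 normal.
Total normal subgroups: 9.

9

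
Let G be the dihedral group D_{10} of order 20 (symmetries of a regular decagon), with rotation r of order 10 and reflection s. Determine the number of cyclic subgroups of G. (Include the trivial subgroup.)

A cyclic subgroup of order d is generated by each of its φ(d) elements of order d, so the cyclic subgroups of order d number (#elements of order d)/φ(d).
Cyclic subgroups by order — order 1: 1; order 2: 11; order 5: 1; order 10: 1.
Total: 14.

14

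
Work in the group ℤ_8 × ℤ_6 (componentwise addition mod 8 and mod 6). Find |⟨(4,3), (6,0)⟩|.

8

|⟨(4,3)⟩| = 2 and |⟨(6,0)⟩| = 4, so |H| is a multiple of lcm(2, 4) = 4 and divides |G| = 48.
Closing under the operation: H = {(0,0), (0,3), (2,0), (2,3), (4,0), (4,3), (6,0), (6,3)}, so |H| = 8.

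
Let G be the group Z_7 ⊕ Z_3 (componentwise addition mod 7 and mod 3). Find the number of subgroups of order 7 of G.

1

|G| = 21 and 7 | 21, so subgroups of order 7 are possible by Lagrange.
The subgroups of order 7 are: {(0,0), (1,0), (2,0), (3,0), (4,0), (5,0), (6,0)}.
So G has 1 subgroup of order 7.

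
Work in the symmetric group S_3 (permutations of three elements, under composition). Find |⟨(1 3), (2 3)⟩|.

6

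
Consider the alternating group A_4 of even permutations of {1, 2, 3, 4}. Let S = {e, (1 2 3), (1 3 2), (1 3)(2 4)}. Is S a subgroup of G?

Closure fails: (1 3 2) ∘ (1 3)(2 4) = (1 2 4) ∉ S. So S is not a subgroup.

No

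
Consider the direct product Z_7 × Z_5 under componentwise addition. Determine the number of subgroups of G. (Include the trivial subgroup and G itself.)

|G| = 35, so by Lagrange every subgroup order divides 35. Divisors: 1, 5, 7, 35.
Subgroups by order — order 1: 1; order 5: 1; order 7: 1; order 35: 1.
Total: 1 + 1 + 1 + 1 = 4.

4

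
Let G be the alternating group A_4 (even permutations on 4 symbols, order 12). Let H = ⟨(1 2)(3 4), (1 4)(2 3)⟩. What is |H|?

4

|⟨(1 2)(3 4)⟩| = 2 and |⟨(1 4)(2 3)⟩| = 2, so |H| is a multiple of lcm(2, 2) = 2 and divides |G| = 12.
Closing under the operation: H = {e, (1 2)(3 4), (1 3)(2 4), (1 4)(2 3)}, so |H| = 4.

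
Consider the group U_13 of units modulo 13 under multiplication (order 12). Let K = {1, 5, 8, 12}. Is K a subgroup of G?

Yes

|K| = 4 divides |G| = 12, consistent with Lagrange.
K contains the identity, every element's inverse is in K, and K is closed under ·: it is a subgroup.
In fact K = ⟨8⟩.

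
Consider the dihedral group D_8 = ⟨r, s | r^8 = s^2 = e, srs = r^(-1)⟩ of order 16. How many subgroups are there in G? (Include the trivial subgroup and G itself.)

19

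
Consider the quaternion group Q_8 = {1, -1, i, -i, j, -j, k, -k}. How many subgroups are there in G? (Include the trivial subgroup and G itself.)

6

|G| = 8, so by Lagrange every subgroup order divides 8. Divisors: 1, 2, 4, 8.
Subgroups by order — order 1: 1; order 2: 1; order 4: 3; order 8: 1.
Total: 1 + 1 + 3 + 1 = 6.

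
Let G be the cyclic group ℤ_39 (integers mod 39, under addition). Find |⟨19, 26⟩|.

|⟨19⟩| = 39 and |⟨26⟩| = 3, so |H| is a multiple of lcm(39, 3) = 39 and divides |G| = 39.
Closing {19, 26} under the group operation gives all of G, so |H| = 39.

39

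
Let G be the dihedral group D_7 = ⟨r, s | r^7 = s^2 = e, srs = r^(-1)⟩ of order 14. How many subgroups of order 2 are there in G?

7

|G| = 14 and 2 | 14, so subgroups of order 2 are possible by Lagrange.
The subgroups of order 2 are: {e, r^2s}; {e, r^3s}; {e, r^4s}; {e, r^5s}; … (7 in all).
So G has 7 subgroups of order 2.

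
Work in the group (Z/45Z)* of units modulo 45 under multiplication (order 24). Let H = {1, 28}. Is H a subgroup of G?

No

28 ∈ H but its inverse 37 ∉ H, so H is not a subgroup.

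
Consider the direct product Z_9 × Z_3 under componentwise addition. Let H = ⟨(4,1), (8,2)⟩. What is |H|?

|⟨(4,1)⟩| = 9 and |⟨(8,2)⟩| = 9, so |H| is a multiple of lcm(9, 9) = 9 and divides |G| = 27.
Closing under the operation: H = {(0,0), (1,1), (2,2), (3,0), (4,1), (5,2), (6,0), (7,1), (8,2)}, so |H| = 9.

9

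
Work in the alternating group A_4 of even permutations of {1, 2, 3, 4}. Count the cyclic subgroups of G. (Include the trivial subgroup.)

8

A cyclic subgroup of order d is generated by each of its φ(d) elements of order d, so the cyclic subgroups of order d number (#elements of order d)/φ(d).
Cyclic subgroups by order — order 1: 1; order 2: 3; order 3: 4.
Total: 8.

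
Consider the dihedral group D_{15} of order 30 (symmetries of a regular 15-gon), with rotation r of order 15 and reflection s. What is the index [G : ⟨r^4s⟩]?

15

|⟨r^4s⟩| = 2 and |G| = 30.
By Lagrange, [G : H] = |G|/|H| = 30/2 = 15.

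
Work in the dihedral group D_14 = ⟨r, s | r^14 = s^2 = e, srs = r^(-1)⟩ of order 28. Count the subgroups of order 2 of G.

15

|G| = 28 and 2 | 28, so subgroups of order 2 are possible by Lagrange.
The subgroups of order 2 are: {e, r^10s}; {e, r^11s}; {e, r^12s}; {e, r^13s}; … (15 in all).
So G has 15 subgroups of order 2.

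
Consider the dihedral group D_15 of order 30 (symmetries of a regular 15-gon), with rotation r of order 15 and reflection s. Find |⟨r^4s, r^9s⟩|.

6

|⟨r^4s⟩| = 2 and |⟨r^9s⟩| = 2, so |H| is a multiple of lcm(2, 2) = 2 and divides |G| = 30.
Closing under the operation: H = {e, r^5, r^10, r^4s, r^9s, r^14s}, so |H| = 6.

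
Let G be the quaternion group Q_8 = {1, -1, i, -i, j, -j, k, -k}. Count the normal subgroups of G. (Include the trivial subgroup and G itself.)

G has 6 subgroups. Checking conjugation-invariance by order — order 1: 1/1 normal; order 2: 1/1 normal; order 4: 3/3 normal; order 8: 1/1 normal.
Total normal subgroups: 6.

6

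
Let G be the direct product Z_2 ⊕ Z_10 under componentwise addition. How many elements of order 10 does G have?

12

An element (a,b) has order lcm(ord(a), ord(b)); count pairs with lcm equal to 10.
Enumerating gives 12 such elements.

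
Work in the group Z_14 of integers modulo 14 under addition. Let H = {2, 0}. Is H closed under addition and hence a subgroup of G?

No

2 ∈ H but its inverse 12 ∉ H, so H is not a subgroup.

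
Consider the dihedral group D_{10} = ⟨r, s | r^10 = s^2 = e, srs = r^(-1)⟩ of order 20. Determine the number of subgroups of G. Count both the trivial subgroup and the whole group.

22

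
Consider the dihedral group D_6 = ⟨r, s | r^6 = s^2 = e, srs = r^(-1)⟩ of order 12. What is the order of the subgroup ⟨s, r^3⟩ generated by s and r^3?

|⟨s⟩| = 2 and |⟨r^3⟩| = 2, so |H| is a multiple of lcm(2, 2) = 2 and divides |G| = 12.
Closing under the operation: H = {e, r^3, s, r^3s}, so |H| = 4.

4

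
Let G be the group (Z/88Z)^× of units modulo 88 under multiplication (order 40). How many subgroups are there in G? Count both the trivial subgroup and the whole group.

|G| = 40, so by Lagrange every subgroup order divides 40. Divisors: 1, 2, 4, 5, 8, 10, 20, 40.
Subgroups by order — order 1: 1; order 2: 7; order 4: 7; order 5: 1; order 8: 1; order 10: 7; order 20: 7; order 40: 1.
Total: 1 + 7 + 7 + 1 + 1 + 7 + 7 + 1 = 32.

32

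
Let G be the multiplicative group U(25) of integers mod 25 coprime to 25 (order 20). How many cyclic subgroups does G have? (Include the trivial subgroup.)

6

Each element a generates a cyclic subgroup ⟨a⟩; distinct elements may generate the same one (a cyclic group of order d has φ(d) generators).
Cyclic subgroups by order — order 1: 1; order 2: 1; order 4: 1; order 5: 1; order 10: 1; order 20: 1.
Total: 6.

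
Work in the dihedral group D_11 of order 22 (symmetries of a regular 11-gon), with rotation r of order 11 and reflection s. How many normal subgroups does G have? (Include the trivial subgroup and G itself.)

G has 14 subgroups. Checking conjugation-invariance by order — order 1: 1/1 normal; order 2: 0/11 normal; order 11: 1/1 normal; order 22: 1/1 normal.
Total normal subgroups: 3.

3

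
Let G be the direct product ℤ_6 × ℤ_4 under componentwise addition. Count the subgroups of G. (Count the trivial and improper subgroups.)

|G| = 24, so by Lagrange every subgroup order divides 24. Divisors: 1, 2, 3, 4, 6, 8, 12, 24.
Subgroups by order — order 1: 1; order 2: 3; order 3: 1; order 4: 3; order 6: 3; order 8: 1; order 12: 3; order 24: 1.
Total: 1 + 3 + 1 + 3 + 3 + 1 + 3 + 1 = 16.

16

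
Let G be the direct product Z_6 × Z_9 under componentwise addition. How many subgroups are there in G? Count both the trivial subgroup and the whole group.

|G| = 54, so by Lagrange every subgroup order divides 54. Divisors: 1, 2, 3, 6, 9, 18, 27, 54.
Subgroups by order — order 1: 1; order 2: 1; order 3: 4; order 6: 4; order 9: 4; order 18: 4; order 27: 1; order 54: 1.
Total: 1 + 1 + 4 + 4 + 4 + 4 + 1 + 1 = 20.

20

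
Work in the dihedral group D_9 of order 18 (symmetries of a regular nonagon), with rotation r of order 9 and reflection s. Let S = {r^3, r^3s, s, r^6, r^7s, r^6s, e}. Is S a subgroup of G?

|S| = 7 does not divide |G| = 18, so by Lagrange S is not a subgroup.

No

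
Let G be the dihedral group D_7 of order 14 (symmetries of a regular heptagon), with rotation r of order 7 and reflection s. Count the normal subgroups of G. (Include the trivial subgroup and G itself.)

3

G has 10 subgroups. Checking conjugation-invariance by order — order 1: 1/1 normal; order 2: 0/7 normal; order 7: 1/1 normal; order 14: 1/1 normal.
Total normal subgroups: 3.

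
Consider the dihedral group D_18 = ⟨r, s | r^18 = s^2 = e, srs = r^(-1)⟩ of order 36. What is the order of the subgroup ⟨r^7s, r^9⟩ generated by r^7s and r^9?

|⟨r^7s⟩| = 2 and |⟨r^9⟩| = 2, so |H| is a multiple of lcm(2, 2) = 2 and divides |G| = 36.
Closing under the operation: H = {e, r^9, r^7s, r^16s}, so |H| = 4.

4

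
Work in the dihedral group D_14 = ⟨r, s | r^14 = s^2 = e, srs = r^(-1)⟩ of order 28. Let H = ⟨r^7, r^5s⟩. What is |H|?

4

|⟨r^7⟩| = 2 and |⟨r^5s⟩| = 2, so |H| is a multiple of lcm(2, 2) = 2 and divides |G| = 28.
Closing under the operation: H = {e, r^7, r^5s, r^12s}, so |H| = 4.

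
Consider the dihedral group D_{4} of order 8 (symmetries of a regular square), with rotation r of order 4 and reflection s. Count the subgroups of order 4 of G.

|G| = 8 and 4 | 8, so subgroups of order 4 are possible by Lagrange.
The subgroups of order 4 are: {e, r, r^2, r^3}; {e, r^2, s, r^2s}; {e, r^2, rs, r^3s}.
So G has 3 subgroups of order 4.

3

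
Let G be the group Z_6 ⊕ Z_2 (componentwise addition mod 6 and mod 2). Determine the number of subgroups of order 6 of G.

|G| = 12 and 6 | 12, so subgroups of order 6 are possible by Lagrange.
The subgroups of order 6 are: {(0,0), (0,1), (2,0), (2,1), (4,0), (4,1)}; {(0,0), (1,0), (2,0), (3,0), (4,0), (5,0)}; {(0,0), (1,1), (2,0), (3,1), (4,0), (5,1)}.
So G has 3 subgroups of order 6.

3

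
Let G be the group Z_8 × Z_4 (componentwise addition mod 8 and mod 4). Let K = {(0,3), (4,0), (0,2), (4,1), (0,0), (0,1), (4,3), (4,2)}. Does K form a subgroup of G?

Yes

|K| = 8 divides |G| = 32, consistent with Lagrange.
K contains the identity, every element's inverse is in K, and K is closed under +: it is a subgroup.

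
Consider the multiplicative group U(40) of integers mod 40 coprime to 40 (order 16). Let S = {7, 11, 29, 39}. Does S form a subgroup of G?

No

The identity 1 ∉ S, so S is not a subgroup.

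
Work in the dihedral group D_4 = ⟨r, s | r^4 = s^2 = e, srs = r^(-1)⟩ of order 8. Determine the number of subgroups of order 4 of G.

3

|G| = 8 and 4 | 8, so subgroups of order 4 are possible by Lagrange.
The subgroups of order 4 are: {e, r, r^2, r^3}; {e, r^2, s, r^2s}; {e, r^2, rs, r^3s}.
So G has 3 subgroups of order 4.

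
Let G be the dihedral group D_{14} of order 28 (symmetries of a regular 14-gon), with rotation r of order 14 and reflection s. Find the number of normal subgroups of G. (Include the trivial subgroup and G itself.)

7

G has 28 subgroups. Checking conjugation-invariance by order — order 1: 1/1 normal; order 2: 1/15 normal; order 4: 0/7 normal; order 7: 1/1 normal; order 14: 3/3 normal; order 28: 1/1 normal.
Total normal subgroups: 7.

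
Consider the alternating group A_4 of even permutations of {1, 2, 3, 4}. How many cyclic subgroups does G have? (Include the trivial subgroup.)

8

Group the elements of G by the cyclic subgroup they generate; each cyclic subgroup of order d accounts for φ(d) elements.
Cyclic subgroups by order — order 1: 1; order 2: 3; order 3: 4.
Total: 8.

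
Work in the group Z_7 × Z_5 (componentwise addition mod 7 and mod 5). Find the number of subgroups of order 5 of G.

1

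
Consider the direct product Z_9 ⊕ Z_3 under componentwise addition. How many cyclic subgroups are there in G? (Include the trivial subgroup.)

Each element a generates a cyclic subgroup ⟨a⟩; distinct elements may generate the same one (a cyclic group of order d has φ(d) generators).
Cyclic subgroups by order — order 1: 1; order 3: 4; order 9: 3.
Total: 8.

8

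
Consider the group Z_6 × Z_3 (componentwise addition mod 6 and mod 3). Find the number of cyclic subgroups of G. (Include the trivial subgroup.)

A cyclic subgroup of order d is generated by each of its φ(d) elements of order d, so the cyclic subgroups of order d number (#elements of order d)/φ(d).
Cyclic subgroups by order — order 1: 1; order 2: 1; order 3: 4; order 6: 4.
Total: 10.

10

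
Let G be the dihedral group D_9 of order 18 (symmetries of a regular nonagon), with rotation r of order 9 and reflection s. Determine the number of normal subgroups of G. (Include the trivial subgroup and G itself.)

G has 16 subgroups. Checking conjugation-invariance by order — order 1: 1/1 normal; order 2: 0/9 normal; order 3: 1/1 normal; order 6: 0/3 normal; order 9: 1/1 normal; order 18: 1/1 normal.
Total normal subgroups: 4.

4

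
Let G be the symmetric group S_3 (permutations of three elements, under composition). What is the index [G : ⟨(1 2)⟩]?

3

|⟨(1 2)⟩| = 2 and |G| = 6.
By Lagrange, [G : H] = |G|/|H| = 6/2 = 3.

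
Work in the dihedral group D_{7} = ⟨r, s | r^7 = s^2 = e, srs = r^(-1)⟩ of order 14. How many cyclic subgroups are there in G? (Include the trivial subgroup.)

9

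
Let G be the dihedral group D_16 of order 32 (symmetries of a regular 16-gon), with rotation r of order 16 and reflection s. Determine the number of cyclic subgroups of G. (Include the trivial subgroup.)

Group the elements of G by the cyclic subgroup they generate; each cyclic subgroup of order d accounts for φ(d) elements.
Cyclic subgroups by order — order 1: 1; order 2: 17; order 4: 1; order 8: 1; order 16: 1.
Total: 21.

21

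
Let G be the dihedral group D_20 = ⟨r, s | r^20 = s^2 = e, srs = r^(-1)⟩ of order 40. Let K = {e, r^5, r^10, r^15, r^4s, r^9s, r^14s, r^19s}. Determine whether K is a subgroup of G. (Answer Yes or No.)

Yes

|K| = 8 divides |G| = 40, consistent with Lagrange.
K contains the identity, every element's inverse is in K, and K is closed under ·: it is a subgroup.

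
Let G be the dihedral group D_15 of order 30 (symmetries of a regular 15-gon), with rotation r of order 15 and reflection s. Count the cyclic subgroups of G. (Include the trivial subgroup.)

19

Each element a generates a cyclic subgroup ⟨a⟩; distinct elements may generate the same one (a cyclic group of order d has φ(d) generators).
Cyclic subgroups by order — order 1: 1; order 2: 15; order 3: 1; order 5: 1; order 15: 1.
Total: 19.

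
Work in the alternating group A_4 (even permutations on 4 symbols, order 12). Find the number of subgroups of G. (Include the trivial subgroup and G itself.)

10

|G| = 12, so by Lagrange every subgroup order divides 12. Divisors: 1, 2, 3, 4, 6, 12.
Subgroups by order — order 1: 1; order 2: 3; order 3: 4; order 4: 1; order 6: 0; order 12: 1.
Total: 1 + 3 + 4 + 1 + 0 + 1 = 10.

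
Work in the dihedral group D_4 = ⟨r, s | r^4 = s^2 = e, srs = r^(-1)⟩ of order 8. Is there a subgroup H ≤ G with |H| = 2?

Yes

2 | 8. A subgroup of order 2 is {e, r^2}.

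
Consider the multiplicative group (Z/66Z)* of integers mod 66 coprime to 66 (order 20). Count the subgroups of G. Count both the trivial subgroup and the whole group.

|G| = 20, so by Lagrange every subgroup order divides 20. Divisors: 1, 2, 4, 5, 10, 20.
Subgroups by order — order 1: 1; order 2: 3; order 4: 1; order 5: 1; order 10: 3; order 20: 1.
Total: 1 + 3 + 1 + 1 + 3 + 1 = 10.

10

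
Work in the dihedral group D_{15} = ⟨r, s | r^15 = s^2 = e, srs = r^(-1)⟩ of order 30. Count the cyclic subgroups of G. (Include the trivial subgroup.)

19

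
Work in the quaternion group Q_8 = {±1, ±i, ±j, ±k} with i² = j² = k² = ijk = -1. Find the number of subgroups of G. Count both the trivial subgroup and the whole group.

6

|G| = 8, so by Lagrange every subgroup order divides 8. Divisors: 1, 2, 4, 8.
Subgroups by order — order 1: 1; order 2: 1; order 4: 3; order 8: 1.
Total: 1 + 1 + 3 + 1 = 6.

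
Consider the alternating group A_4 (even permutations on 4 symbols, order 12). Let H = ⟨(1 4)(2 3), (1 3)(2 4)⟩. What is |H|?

4

|⟨(1 4)(2 3)⟩| = 2 and |⟨(1 3)(2 4)⟩| = 2, so |H| is a multiple of lcm(2, 2) = 2 and divides |G| = 12.
Closing under the operation: H = {e, (1 2)(3 4), (1 3)(2 4), (1 4)(2 3)}, so |H| = 4.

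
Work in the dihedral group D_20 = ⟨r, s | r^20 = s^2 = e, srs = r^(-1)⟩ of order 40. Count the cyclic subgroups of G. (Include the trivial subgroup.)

Group the elements of G by the cyclic subgroup they generate; each cyclic subgroup of order d accounts for φ(d) elements.
Cyclic subgroups by order — order 1: 1; order 2: 21; order 4: 1; order 5: 1; order 10: 1; order 20: 1.
Total: 26.

26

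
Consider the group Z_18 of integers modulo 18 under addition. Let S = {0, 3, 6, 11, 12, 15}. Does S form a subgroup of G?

No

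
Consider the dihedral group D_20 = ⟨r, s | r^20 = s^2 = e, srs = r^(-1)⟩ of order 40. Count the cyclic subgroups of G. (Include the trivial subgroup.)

Each element a generates a cyclic subgroup ⟨a⟩; distinct elements may generate the same one (a cyclic group of order d has φ(d) generators).
Cyclic subgroups by order — order 1: 1; order 2: 21; order 4: 1; order 5: 1; order 10: 1; order 20: 1.
Total: 26.

26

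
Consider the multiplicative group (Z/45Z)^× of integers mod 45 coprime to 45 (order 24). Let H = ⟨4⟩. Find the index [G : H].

|⟨4⟩| = 6 and |G| = 24.
By Lagrange, [G : H] = |G|/|H| = 24/6 = 4.

4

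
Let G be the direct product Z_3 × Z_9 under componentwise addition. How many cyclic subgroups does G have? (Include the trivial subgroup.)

8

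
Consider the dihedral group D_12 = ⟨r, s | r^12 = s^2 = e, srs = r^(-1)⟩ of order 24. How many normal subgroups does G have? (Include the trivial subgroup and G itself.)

9

G has 34 subgroups. Checking conjugation-invariance by order — order 1: 1/1 normal; order 2: 1/13 normal; order 3: 1/1 normal; order 4: 1/7 normal; order 6: 1/5 normal; order 8: 0/3 normal; order 12: 3/3 normal; order 24: 1/1 normal.
Total normal subgroups: 9.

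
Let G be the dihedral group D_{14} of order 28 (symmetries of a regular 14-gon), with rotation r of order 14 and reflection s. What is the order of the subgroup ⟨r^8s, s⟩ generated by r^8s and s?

14

|⟨r^8s⟩| = 2 and |⟨s⟩| = 2, so |H| is a multiple of lcm(2, 2) = 2 and divides |G| = 28.
Closing under the operation: H = {e, r^2, r^4, r^6, r^8, r^10, r^12, s, r^2s, r^4s, r^6s, r^8s, r^10s, r^12s}, so |H| = 14.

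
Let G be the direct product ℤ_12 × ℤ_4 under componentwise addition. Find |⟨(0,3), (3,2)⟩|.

|⟨(0,3)⟩| = 4 and |⟨(3,2)⟩| = 4, so |H| is a multiple of lcm(4, 4) = 4 and divides |G| = 48.
Closing under the operation: H = {(0,0), (0,1), (0,2), (0,3), (3,0), (3,1), (3,2), (3,3), (6,0), (6,1), (6,2), (6,3), (9,0), (9,1), (9,2), (9,3)}, so |H| = 16.

16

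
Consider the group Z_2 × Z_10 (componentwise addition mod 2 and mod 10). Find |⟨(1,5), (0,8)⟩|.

10

|⟨(1,5)⟩| = 2 and |⟨(0,8)⟩| = 5, so |H| is a multiple of lcm(2, 5) = 10 and divides |G| = 20.
Closing under the operation: H = {(0,0), (0,2), (0,4), (0,6), (0,8), (1,1), (1,3), (1,5), (1,7), (1,9)}, so |H| = 10.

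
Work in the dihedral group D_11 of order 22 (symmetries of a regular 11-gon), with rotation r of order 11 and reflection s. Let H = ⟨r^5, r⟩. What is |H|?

|⟨r^5⟩| = 11 and |⟨r⟩| = 11, so |H| is a multiple of lcm(11, 11) = 11 and divides |G| = 22.
Closing under the operation: H = {e, r, r^2, r^3, r^4, r^5, r^6, r^7, r^8, r^9, r^10}, so |H| = 11.

11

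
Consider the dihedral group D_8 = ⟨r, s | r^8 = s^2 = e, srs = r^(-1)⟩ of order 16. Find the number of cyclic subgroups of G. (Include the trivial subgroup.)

Group the elements of G by the cyclic subgroup they generate; each cyclic subgroup of order d accounts for φ(d) elements.
Cyclic subgroups by order — order 1: 1; order 2: 9; order 4: 1; order 8: 1.
Total: 12.

12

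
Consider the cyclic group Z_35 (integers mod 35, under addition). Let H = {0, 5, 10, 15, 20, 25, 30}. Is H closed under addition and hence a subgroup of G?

Yes

|H| = 7 divides |G| = 35, consistent with Lagrange.
H contains the identity, every element's inverse is in H, and H is closed under +: it is a subgroup.
In fact H = ⟨20⟩.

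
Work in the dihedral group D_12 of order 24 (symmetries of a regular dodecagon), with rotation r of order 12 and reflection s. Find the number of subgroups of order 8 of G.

3

|G| = 24 and 8 | 24, so subgroups of order 8 are possible by Lagrange.
The subgroups of order 8 are: {e, r^3, r^6, r^9, rs, r^4s, r^7s, r^10s}; {e, r^3, r^6, r^9, r^2s, r^5s, r^8s, r^11s}; {e, r^3, r^6, r^9, s, r^3s, r^6s, r^9s}.
So G has 3 subgroups of order 8.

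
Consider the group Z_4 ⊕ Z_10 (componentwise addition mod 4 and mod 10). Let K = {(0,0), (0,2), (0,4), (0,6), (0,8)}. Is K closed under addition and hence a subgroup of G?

Yes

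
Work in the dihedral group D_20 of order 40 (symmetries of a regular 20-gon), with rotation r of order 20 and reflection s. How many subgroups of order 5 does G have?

|G| = 40 and 5 | 40, so subgroups of order 5 are possible by Lagrange.
The subgroups of order 5 are: {e, r^4, r^8, r^12, r^16}.
So G has 1 subgroup of order 5.

1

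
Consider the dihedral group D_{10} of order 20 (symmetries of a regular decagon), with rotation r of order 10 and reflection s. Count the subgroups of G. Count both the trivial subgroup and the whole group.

|G| = 20, so by Lagrange every subgroup order divides 20. Divisors: 1, 2, 4, 5, 10, 20.
Subgroups by order — order 1: 1; order 2: 11; order 4: 5; order 5: 1; order 10: 3; order 20: 1.
Total: 1 + 11 + 5 + 1 + 3 + 1 = 22.

22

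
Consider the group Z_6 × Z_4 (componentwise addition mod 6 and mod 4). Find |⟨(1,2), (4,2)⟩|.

|⟨(1,2)⟩| = 6 and |⟨(4,2)⟩| = 6, so |H| is a multiple of lcm(6, 6) = 6 and divides |G| = 24.
Closing under the operation: H = {(0,0), (0,2), (1,0), (1,2), (2,0), (2,2), (3,0), (3,2), (4,0), (4,2), (5,0), (5,2)}, so |H| = 12.

12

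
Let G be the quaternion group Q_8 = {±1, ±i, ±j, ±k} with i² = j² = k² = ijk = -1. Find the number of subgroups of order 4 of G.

|G| = 8 and 4 | 8, so subgroups of order 4 are possible by Lagrange.
The subgroups of order 4 are: {1, -1, i, -i}; {1, -1, j, -j}; {1, -1, k, -k}.
So G has 3 subgroups of order 4.

3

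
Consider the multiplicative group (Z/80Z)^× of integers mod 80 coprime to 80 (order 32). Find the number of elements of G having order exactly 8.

No element of G has order 8 (even though 8 | 32).

0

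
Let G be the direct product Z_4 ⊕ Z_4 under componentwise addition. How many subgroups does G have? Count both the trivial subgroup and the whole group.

15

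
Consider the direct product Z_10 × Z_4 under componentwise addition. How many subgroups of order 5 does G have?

|G| = 40 and 5 | 40, so subgroups of order 5 are possible by Lagrange.
The subgroups of order 5 are: {(0,0), (2,0), (4,0), (6,0), (8,0)}.
So G has 1 subgroup of order 5.

1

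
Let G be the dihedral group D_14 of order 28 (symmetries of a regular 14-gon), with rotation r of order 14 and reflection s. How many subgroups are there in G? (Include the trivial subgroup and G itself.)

28

|G| = 28, so by Lagrange every subgroup order divides 28. Divisors: 1, 2, 4, 7, 14, 28.
Subgroups by order — order 1: 1; order 2: 15; order 4: 7; order 7: 1; order 14: 3; order 28: 1.
Total: 1 + 15 + 7 + 1 + 3 + 1 = 28.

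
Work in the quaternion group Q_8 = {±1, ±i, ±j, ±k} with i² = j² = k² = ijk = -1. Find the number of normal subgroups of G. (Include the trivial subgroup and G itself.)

G has 6 subgroups. Checking conjugation-invariance by order — order 1: 1/1 normal; order 2: 1/1 normal; order 4: 3/3 normal; order 8: 1/1 normal.
Total normal subgroups: 6.

6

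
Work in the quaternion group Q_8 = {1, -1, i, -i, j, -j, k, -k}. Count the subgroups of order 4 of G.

|G| = 8 and 4 | 8, so subgroups of order 4 are possible by Lagrange.
The subgroups of order 4 are: {1, -1, i, -i}; {1, -1, j, -j}; {1, -1, k, -k}.
So G has 3 subgroups of order 4.

3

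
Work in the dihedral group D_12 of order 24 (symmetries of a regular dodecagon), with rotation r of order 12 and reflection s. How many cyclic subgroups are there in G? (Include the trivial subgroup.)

18

A cyclic subgroup of order d is generated by each of its φ(d) elements of order d, so the cyclic subgroups of order d number (#elements of order d)/φ(d).
Cyclic subgroups by order — order 1: 1; order 2: 13; order 3: 1; order 4: 1; order 6: 1; order 12: 1.
Total: 18.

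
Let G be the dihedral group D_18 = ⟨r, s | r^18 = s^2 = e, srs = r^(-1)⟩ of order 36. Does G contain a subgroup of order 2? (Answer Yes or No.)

Yes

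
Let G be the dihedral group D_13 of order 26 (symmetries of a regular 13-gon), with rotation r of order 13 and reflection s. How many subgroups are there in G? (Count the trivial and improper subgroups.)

|G| = 26, so by Lagrange every subgroup order divides 26. Divisors: 1, 2, 13, 26.
Subgroups by order — order 1: 1; order 2: 13; order 13: 1; order 26: 1.
Total: 1 + 13 + 1 + 1 = 16.

16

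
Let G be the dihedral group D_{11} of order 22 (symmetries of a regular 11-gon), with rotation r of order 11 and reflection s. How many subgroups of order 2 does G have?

11

|G| = 22 and 2 | 22, so subgroups of order 2 are possible by Lagrange.
The subgroups of order 2 are: {e, r^10s}; {e, r^2s}; {e, r^3s}; {e, r^4s}; … (11 in all).
So G has 11 subgroups of order 2.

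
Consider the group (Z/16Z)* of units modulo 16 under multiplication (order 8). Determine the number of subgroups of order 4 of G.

3

|G| = 8 and 4 | 8, so subgroups of order 4 are possible by Lagrange.
The subgroups of order 4 are: {1, 3, 9, 11}; {1, 5, 9, 13}; {1, 7, 9, 15}.
So G has 3 subgroups of order 4.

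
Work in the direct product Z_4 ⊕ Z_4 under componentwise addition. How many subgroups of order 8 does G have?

|G| = 16 and 8 | 16, so subgroups of order 8 are possible by Lagrange.
The subgroups of order 8 are: {(0,0), (0,1), (0,2), (0,3), (2,0), (2,1), (2,2), (2,3)}; {(0,0), (0,2), (1,0), (1,2), (2,0), (2,2), (3,0), (3,2)}; {(0,0), (0,2), (1,1), (1,3), (2,0), (2,2), (3,1), (3,3)}.
So G has 3 subgroups of order 8.

3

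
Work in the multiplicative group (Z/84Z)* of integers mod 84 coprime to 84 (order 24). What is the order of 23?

Compute successive powers of 23 mod 84: 23, 25, 71, 37, 11, 1; 23^6 ≡ 1 (mod 84).
So |⟨23⟩| = 6.

6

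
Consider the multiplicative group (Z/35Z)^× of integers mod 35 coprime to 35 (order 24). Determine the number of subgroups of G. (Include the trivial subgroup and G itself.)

16

|G| = 24, so by Lagrange every subgroup order divides 24. Divisors: 1, 2, 3, 4, 6, 8, 12, 24.
Subgroups by order — order 1: 1; order 2: 3; order 3: 1; order 4: 3; order 6: 3; order 8: 1; order 12: 3; order 24: 1.
Total: 1 + 3 + 1 + 3 + 3 + 1 + 3 + 1 = 16.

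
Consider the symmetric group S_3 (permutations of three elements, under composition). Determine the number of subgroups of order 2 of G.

3

|G| = 6 and 2 | 6, so subgroups of order 2 are possible by Lagrange.
The subgroups of order 2 are: {e, (1 2)}; {e, (1 3)}; {e, (2 3)}.
So G has 3 subgroups of order 2.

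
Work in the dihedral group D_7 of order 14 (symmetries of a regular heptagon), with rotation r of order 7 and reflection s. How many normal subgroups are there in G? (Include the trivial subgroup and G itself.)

G has 10 subgroups. Checking conjugation-invariance by order — order 1: 1/1 normal; order 2: 0/7 normal; order 7: 1/1 normal; order 14: 1/1 normal.
Total normal subgroups: 3.

3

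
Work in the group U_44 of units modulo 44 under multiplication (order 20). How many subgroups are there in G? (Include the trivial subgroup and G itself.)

10

|G| = 20, so by Lagrange every subgroup order divides 20. Divisors: 1, 2, 4, 5, 10, 20.
Subgroups by order — order 1: 1; order 2: 3; order 4: 1; order 5: 1; order 10: 3; order 20: 1.
Total: 1 + 3 + 1 + 1 + 3 + 1 = 10.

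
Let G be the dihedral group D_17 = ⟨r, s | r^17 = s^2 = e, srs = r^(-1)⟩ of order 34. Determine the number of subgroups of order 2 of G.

|G| = 34 and 2 | 34, so subgroups of order 2 are possible by Lagrange.
The subgroups of order 2 are: {e, r^10s}; {e, r^11s}; {e, r^12s}; {e, r^13s}; … (17 in all).
So G has 17 subgroups of order 2.

17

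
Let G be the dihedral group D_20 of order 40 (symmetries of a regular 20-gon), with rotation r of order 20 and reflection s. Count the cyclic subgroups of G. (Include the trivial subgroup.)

26

Group the elements of G by the cyclic subgroup they generate; each cyclic subgroup of order d accounts for φ(d) elements.
Cyclic subgroups by order — order 1: 1; order 2: 21; order 4: 1; order 5: 1; order 10: 1; order 20: 1.
Total: 26.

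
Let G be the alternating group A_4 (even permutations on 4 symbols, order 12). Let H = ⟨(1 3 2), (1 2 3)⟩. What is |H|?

3

|⟨(1 3 2)⟩| = 3 and |⟨(1 2 3)⟩| = 3, so |H| is a multiple of lcm(3, 3) = 3 and divides |G| = 12.
Closing under the operation: H = {e, (1 2 3), (1 3 2)}, so |H| = 3.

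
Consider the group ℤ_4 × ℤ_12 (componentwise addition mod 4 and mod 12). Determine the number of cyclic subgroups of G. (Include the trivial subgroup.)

20

A cyclic subgroup of order d is generated by each of its φ(d) elements of order d, so the cyclic subgroups of order d number (#elements of order d)/φ(d).
Cyclic subgroups by order — order 1: 1; order 2: 3; order 3: 1; order 4: 6; order 6: 3; order 12: 6.
Total: 20.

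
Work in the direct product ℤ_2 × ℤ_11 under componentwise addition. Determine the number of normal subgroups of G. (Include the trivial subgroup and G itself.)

G is abelian, so every subgroup is normal.
G has 4 subgroups in total, hence 4 normal subgroups.

4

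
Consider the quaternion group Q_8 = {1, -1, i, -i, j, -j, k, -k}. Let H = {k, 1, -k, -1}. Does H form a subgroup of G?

|H| = 4 divides |G| = 8, consistent with Lagrange.
H contains the identity, every element's inverse is in H, and H is closed under ·: it is a subgroup.
In fact H = ⟨-k⟩.

Yes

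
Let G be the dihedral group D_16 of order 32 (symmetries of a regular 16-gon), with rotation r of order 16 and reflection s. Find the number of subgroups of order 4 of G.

9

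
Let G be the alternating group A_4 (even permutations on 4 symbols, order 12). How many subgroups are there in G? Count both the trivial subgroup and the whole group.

|G| = 12, so by Lagrange every subgroup order divides 12. Divisors: 1, 2, 3, 4, 6, 12.
Subgroups by order — order 1: 1; order 2: 3; order 3: 4; order 4: 1; order 6: 0; order 12: 1.
Total: 1 + 3 + 4 + 1 + 0 + 1 = 10.

10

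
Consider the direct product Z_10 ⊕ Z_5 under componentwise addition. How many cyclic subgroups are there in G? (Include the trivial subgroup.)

14

Each element a generates a cyclic subgroup ⟨a⟩; distinct elements may generate the same one (a cyclic group of order d has φ(d) generators).
Cyclic subgroups by order — order 1: 1; order 2: 1; order 5: 6; order 10: 6.
Total: 14.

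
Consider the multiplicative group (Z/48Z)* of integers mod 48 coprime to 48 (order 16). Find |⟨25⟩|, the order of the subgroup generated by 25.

2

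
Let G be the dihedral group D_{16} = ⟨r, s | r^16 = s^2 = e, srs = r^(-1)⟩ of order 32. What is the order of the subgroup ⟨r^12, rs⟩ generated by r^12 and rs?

8

|⟨r^12⟩| = 4 and |⟨rs⟩| = 2, so |H| is a multiple of lcm(4, 2) = 4 and divides |G| = 32.
Closing under the operation: H = {e, r^4, r^8, r^12, rs, r^5s, r^9s, r^13s}, so |H| = 8.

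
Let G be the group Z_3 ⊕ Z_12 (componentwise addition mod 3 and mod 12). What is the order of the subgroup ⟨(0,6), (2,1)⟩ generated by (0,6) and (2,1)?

|⟨(0,6)⟩| = 2 and |⟨(2,1)⟩| = 12, so |H| is a multiple of lcm(2, 12) = 12 and divides |G| = 36.
Closing under the operation: H = {(0,0), (0,3), (0,6), (0,9), (1,2), (1,5), (1,8), (1,11), (2,1), (2,4), (2,7), (2,10)}, so |H| = 12.

12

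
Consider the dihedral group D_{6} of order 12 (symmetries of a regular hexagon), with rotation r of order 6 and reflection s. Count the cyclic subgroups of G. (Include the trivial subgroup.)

10

Each element a generates a cyclic subgroup ⟨a⟩; distinct elements may generate the same one (a cyclic group of order d has φ(d) generators).
Cyclic subgroups by order — order 1: 1; order 2: 7; order 3: 1; order 6: 1.
Total: 10.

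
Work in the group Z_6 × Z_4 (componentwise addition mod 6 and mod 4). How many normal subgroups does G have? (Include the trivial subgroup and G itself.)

16

G is abelian, so every subgroup is normal.
G has 16 subgroups in total, hence 16 normal subgroups.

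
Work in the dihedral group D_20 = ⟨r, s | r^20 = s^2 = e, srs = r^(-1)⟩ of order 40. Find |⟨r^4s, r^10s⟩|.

20

|⟨r^4s⟩| = 2 and |⟨r^10s⟩| = 2, so |H| is a multiple of lcm(2, 2) = 2 and divides |G| = 40.
Closing under the operation: H = {e, r^2, r^4, r^6, r^8, r^10, r^12, r^14, r^16, r^18, s, r^2s, r^4s, r^6s, r^8s, r^10s, r^12s, r^14s, r^16s, r^18s}, so |H| = 20.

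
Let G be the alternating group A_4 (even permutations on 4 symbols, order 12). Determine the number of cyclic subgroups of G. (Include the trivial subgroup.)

8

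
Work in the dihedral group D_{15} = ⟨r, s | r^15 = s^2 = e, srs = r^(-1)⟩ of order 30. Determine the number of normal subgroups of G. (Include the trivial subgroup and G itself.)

G has 28 subgroups. Checking conjugation-invariance by order — order 1: 1/1 normal; order 2: 0/15 normal; order 3: 1/1 normal; order 5: 1/1 normal; order 6: 0/5 normal; order 10: 0/3 normal; order 15: 1/1 normal; order 30: 1/1 normal.
Total normal subgroups: 5.

5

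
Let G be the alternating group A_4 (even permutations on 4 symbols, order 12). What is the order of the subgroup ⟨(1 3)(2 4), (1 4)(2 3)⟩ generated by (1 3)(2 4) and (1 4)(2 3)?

|⟨(1 3)(2 4)⟩| = 2 and |⟨(1 4)(2 3)⟩| = 2, so |H| is a multiple of lcm(2, 2) = 2 and divides |G| = 12.
Closing under the operation: H = {e, (1 2)(3 4), (1 3)(2 4), (1 4)(2 3)}, so |H| = 4.

4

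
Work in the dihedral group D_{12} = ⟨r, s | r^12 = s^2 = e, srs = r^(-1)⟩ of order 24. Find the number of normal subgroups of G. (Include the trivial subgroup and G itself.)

G has 34 subgroups. Checking conjugation-invariance by order — order 1: 1/1 normal; order 2: 1/13 normal; order 3: 1/1 normal; order 4: 1/7 normal; order 6: 1/5 normal; order 8: 0/3 normal; order 12: 3/3 normal; order 24: 1/1 normal.
Total normal subgroups: 9.

9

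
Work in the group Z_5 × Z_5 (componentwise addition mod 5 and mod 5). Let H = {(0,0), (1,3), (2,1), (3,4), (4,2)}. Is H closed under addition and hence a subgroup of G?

Yes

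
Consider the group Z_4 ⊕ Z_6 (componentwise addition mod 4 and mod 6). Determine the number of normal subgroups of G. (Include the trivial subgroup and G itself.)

G is abelian, so every subgroup is normal.
G has 16 subgroups in total, hence 16 normal subgroups.

16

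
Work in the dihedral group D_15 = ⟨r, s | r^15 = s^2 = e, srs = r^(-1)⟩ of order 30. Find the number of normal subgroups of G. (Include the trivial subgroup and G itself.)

5

G has 28 subgroups. Checking conjugation-invariance by order — order 1: 1/1 normal; order 2: 0/15 normal; order 3: 1/1 normal; order 5: 1/1 normal; order 6: 0/5 normal; order 10: 0/3 normal; order 15: 1/1 normal; order 30: 1/1 normal.
Total normal subgroups: 5.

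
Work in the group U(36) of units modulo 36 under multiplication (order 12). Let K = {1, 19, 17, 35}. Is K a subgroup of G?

Yes

|K| = 4 divides |G| = 12, consistent with Lagrange.
K contains the identity, every element's inverse is in K, and K is closed under ·: it is a subgroup.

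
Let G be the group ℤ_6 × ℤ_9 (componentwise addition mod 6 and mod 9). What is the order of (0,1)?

The order of (0,1) in Z_6 × Z_9 is lcm(ord(0) in Z_6, ord(1) in Z_9).
ord(0) = 1 and ord(1) = 9, so |⟨(0,1)⟩| = lcm(1, 9) = 9.

9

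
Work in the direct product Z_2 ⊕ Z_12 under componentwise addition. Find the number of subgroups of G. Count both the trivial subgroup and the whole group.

16

|G| = 24, so by Lagrange every subgroup order divides 24. Divisors: 1, 2, 3, 4, 6, 8, 12, 24.
Subgroups by order — order 1: 1; order 2: 3; order 3: 1; order 4: 3; order 6: 3; order 8: 1; order 12: 3; order 24: 1.
Total: 1 + 3 + 1 + 3 + 3 + 1 + 3 + 1 = 16.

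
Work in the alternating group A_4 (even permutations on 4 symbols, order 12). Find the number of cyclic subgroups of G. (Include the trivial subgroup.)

8

Each element a generates a cyclic subgroup ⟨a⟩; distinct elements may generate the same one (a cyclic group of order d has φ(d) generators).
Cyclic subgroups by order — order 1: 1; order 2: 3; order 3: 4.
Total: 8.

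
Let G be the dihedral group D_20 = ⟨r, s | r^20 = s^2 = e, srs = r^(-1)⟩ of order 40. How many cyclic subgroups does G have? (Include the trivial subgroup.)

A cyclic subgroup of order d is generated by each of its φ(d) elements of order d, so the cyclic subgroups of order d number (#elements of order d)/φ(d).
Cyclic subgroups by order — order 1: 1; order 2: 21; order 4: 1; order 5: 1; order 10: 1; order 20: 1.
Total: 26.

26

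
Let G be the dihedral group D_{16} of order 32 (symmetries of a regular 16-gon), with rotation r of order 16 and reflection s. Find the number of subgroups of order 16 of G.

3

|G| = 32 and 16 | 32, so subgroups of order 16 are possible by Lagrange.
The subgroups of order 16 are: {e, r, r^2, r^3, r^4, r^5, r^6, r^7, r^8, r^9, r^10, r^11, r^12, r^13, r^14, r^15}; {e, r^2, r^4, r^6, r^8, r^10, r^12, r^14, s, r^2s, r^4s, r^6s, r^8s, r^10s, r^12s, r^14s}; {e, r^2, r^4, r^6, r^8, r^10, r^12, r^14, rs, r^3s, r^5s, r^7s, r^9s, r^11s, r^13s, r^15s}.
So G has 3 subgroups of order 16.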